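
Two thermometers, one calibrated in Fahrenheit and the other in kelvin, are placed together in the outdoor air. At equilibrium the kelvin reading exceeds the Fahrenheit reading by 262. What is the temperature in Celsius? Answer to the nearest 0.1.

Let x be the Fahrenheit reading; then the kelvin reading is 5/9·x + 255.372.
(5/9·x + 255.372) - x = 262  ⇒  (-4/9)·x = 6.62778  ⇒  x = -14.9125°F.
In Celsius: (-14.9125 - 32) × 5/9 = -26.1°C.

-26.1°C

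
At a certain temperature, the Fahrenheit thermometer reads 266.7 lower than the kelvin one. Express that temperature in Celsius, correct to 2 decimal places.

Let x be the kelvin reading; then the Fahrenheit reading is 1.8·x - 459.67.
(1.8·x - 459.67) - x = -266.7  ⇒  (0.8)·x = 192.97  ⇒  x = 241.2125 K.
In Celsius: 241.2125 - 273.15 = -31.94°C.

-31.94°C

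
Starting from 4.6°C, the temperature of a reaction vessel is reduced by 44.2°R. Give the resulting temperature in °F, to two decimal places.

-3.92°F

The 44.2°R change is an interval, so only the factor 5/9 applies: -44.2 × 5/9 = -24.5556°C.
Final Celsius temperature: 4.6000 - 24.5556 = -19.9556°C.
In Fahrenheit: -19.9556 × 1.8 + 32 = -3.92°F.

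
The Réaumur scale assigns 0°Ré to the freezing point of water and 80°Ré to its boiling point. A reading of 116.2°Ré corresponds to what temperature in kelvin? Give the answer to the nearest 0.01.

Linear interpolation between the fixed points: C = (116.2 - 0) × 100 / (80 - 0) = 145.2500°C.
Then 145.2500 + 273.15 = 418.40 K.

418.40 K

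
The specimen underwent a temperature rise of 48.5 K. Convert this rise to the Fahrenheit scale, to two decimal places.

An interval of 1 K corresponds to 1.8°F.
48.5 × 1.8 = 87.30.

87.30°F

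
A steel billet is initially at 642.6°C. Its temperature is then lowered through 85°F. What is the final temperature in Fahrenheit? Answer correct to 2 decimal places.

1103.68°F

The 85°F change is an interval, so only the factor 5/9 applies: -85 × 5/9 = -47.2222°C.
Final Celsius temperature: 642.6000 - 47.2222 = 595.3778°C.
In Fahrenheit: 595.3778 × 1.8 + 32 = 1103.68°F.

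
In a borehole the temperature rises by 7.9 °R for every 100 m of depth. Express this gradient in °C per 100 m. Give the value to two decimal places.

4.39 °C/100 m

Since only a temperature interval is involved, the additive offset between the scales drops out.
A change of 1°R is a change of 5/9°C, so 7.9 × 5/9 = 4.39.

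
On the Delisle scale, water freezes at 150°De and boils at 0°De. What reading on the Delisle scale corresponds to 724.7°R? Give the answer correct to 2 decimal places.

First in Celsius: (724.7 - 491.67) × 5/9 = 129.4611°C.
Linearly onto the Delisle scale: 150 + (129.4611 / 100) × (0 - 150) = -44.19°De.

-44.19°De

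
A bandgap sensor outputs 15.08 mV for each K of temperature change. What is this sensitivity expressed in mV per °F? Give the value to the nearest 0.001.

Since only a temperature interval is involved, the additive offset between the scales drops out.
A change of 1°F is a change of 5/9 K, so per °F the value is 15.08 × 5/9 = 8.378.

8.378 mV per °F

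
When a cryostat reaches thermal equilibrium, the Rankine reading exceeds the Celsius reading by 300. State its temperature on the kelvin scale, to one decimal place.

Let x be the Rankine reading; then the Celsius reading is 5/9·x - 273.15.
(5/9·x - 273.15) - x = -300  ⇒  (-4/9)·x = -26.85  ⇒  x = 60.4125°R.
In Celsius: (60.4125 - 491.67) × 5/9 = -239.5875°C.
In kelvin: -239.5875 + 273.15 = 33.6 K.

33.6 K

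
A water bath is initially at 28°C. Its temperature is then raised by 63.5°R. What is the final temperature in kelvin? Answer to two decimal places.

336.43 K

The 63.5°R change is an interval, so only the factor 5/9 applies: +63.5 × 5/9 = +35.2778°C.
Final Celsius temperature: 28.0000 + 35.2778 = 63.2778°C.
In kelvin: 63.2778 + 273.15 = 336.43 K.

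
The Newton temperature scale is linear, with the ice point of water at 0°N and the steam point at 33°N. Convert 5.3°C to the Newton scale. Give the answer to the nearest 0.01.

Linearly onto the Newton scale: 0 + (5.3000 / 100) × (33 - 0) = 1.75°N.

1.75°N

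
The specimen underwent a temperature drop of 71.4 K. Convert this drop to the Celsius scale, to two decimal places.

Kelvin and Celsius degrees are the same size, so the interval is unchanged: 71.40.

71.40°C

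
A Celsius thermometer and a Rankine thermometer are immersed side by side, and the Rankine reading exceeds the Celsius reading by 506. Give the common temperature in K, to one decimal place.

291.1 K

Let x be the Celsius reading; then the Rankine reading is 1.8·x + 491.67.
(1.8·x + 491.67) - x = 506  ⇒  (0.8)·x = 14.33  ⇒  x = 17.9125°C.
In kelvin: 17.9125 + 273.15 = 291.1 K.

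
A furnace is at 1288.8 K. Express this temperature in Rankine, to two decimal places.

2319.84°R

In Celsius: 1288.8 - 273.15 = 1015.6500°C.
In Rankine: 1015.6500 × 1.8 + 491.67 = 2319.84°R.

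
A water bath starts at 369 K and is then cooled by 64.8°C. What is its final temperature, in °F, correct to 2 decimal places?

Initial temperature in Celsius: 369 - 273.15 = 95.8500°C.
Final Celsius temperature: 95.8500 - 64.8000 = 31.0500°C.
In Fahrenheit: 31.0500 × 1.8 + 32 = 87.89°F.

87.89°F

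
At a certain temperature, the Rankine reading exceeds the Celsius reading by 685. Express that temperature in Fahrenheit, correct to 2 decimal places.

Let x be the Celsius reading; then the Rankine reading is 1.8·x + 491.67.
(1.8·x + 491.67) - x = 685  ⇒  (0.8)·x = 193.33  ⇒  x = 241.6625°C.
In Fahrenheit: 241.6625 × 1.8 + 32 = 466.99°F.

466.99°F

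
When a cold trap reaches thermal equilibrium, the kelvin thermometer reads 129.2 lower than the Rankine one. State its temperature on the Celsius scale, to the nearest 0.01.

Let x be the Rankine reading; then the kelvin reading is 5/9·x.
(5/9·x) - x = -129.2  ⇒  (-4/9)·x = -129.2  ⇒  x = 290.7000°R.
In Celsius: (290.7 - 491.67) × 5/9 = -111.65°C.

-111.65°C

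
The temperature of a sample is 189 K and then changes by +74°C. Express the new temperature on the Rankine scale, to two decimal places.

473.40°R

Initial temperature in Celsius: 189 - 273.15 = -84.1500°C.
Final Celsius temperature: -84.1500 + 74.0000 = -10.1500°C.
In Rankine: -10.1500 × 1.8 + 491.67 = 473.40°R.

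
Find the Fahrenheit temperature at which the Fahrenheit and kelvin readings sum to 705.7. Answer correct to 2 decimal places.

289.50°F

Let F be the Fahrenheit reading. The kelvin reading is K = 5/9·F + 255.372.
Require F + K = 705.7: (14/9)·F + 255.372 = 705.7.
F = (705.7 - 255.372) / (14/9) = 289.50.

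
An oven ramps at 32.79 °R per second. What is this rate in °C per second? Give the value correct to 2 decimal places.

Since only a temperature interval is involved, the additive offset between the scales drops out.
A change of 1°R is a change of 5/9°C, so 32.79 × 5/9 = 18.22.

18.22 °C/second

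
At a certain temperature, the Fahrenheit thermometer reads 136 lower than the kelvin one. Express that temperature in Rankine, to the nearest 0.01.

728.26°R

Let x be the kelvin reading; then the Fahrenheit reading is 1.8·x - 459.67.
(1.8·x - 459.67) - x = -136  ⇒  (0.8)·x = 323.67  ⇒  x = 404.5875 K.
In Celsius: 404.5875 - 273.15 = 131.4375°C.
In Rankine: 131.4375 × 1.8 + 491.67 = 728.26°R.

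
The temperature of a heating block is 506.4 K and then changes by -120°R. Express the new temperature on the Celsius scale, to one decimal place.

Initial temperature in Celsius: 506.4 - 273.15 = 233.2500°C.
The 120°R change is an interval, so only the factor 5/9 applies: -120 × 5/9 = -66.6667°C.
Final Celsius temperature: 233.2500 - 66.6667 = 166.5833°C.

166.6°C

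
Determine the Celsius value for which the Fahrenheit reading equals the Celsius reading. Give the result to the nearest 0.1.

Let C be the Celsius reading. The Fahrenheit reading is F = 1.8·C + 32.
Set F = C: 1.8·C + 32 = C.
(0.8)·C = -32  ⇒  C = -40.0.

-40.0°C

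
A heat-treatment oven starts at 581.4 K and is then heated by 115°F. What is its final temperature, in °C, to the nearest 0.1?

Initial temperature in Celsius: 581.4 - 273.15 = 308.2500°C.
The 115°F change is an interval, so only the factor 5/9 applies: +115 × 5/9 = +63.8889°C.
Final Celsius temperature: 308.2500 + 63.8889 = 372.1389°C.

372.1°C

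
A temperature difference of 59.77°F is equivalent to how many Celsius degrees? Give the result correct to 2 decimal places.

33.21°C

An interval of 1°F corresponds to 5/9°C.
59.77 × 5/9 = 33.21.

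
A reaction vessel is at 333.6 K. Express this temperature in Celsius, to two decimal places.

In Celsius: 333.6 - 273.15 = 60.4500°C.

60.45°C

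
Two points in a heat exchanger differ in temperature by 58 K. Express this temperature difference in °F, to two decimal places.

104.40°F

Only the scale ratio 1.8 matters for a change in temperature.
58 × 1.8 = 104.40.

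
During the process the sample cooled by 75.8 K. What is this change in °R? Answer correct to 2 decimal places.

136.44°R

For a temperature interval the offset drops out; only the factor 1.8 applies.
75.8 × 1.8 = 136.44.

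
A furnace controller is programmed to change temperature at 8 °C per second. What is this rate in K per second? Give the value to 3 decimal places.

Since only a temperature interval is involved, the additive offset between the scales drops out.
A change of 1°C is a change of 1 K, so 8 × 1 = 8.000.

8.000 K/second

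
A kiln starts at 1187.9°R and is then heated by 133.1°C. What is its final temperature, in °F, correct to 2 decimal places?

967.81°F

Initial temperature in Celsius: (1187.9 - 491.67) × 5/9 = 386.7944°C.
Final Celsius temperature: 386.7944 + 133.1000 = 519.8944°C.
In Fahrenheit: 519.8944 × 1.8 + 32 = 967.81°F.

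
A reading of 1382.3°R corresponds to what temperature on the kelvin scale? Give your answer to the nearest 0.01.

In Celsius: (1382.3 - 491.67) × 5/9 = 494.7944°C.
In kelvin: 494.7944 + 273.15 = 767.94 K.

767.94 K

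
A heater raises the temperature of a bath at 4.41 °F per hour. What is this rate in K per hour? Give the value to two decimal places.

The quantity depends on a temperature interval, so only the ratio of degree sizes applies; the offset between the scales is irrelevant.
A change of 1°F is a change of 5/9 K, so 4.41 × 5/9 = 2.45.

2.45 K/hour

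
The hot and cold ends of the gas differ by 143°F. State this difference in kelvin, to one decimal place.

79.4 K

An interval of 1°F corresponds to 5/9 K.
143 × 5/9 = 79.4.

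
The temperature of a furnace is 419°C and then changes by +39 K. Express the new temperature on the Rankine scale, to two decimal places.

1316.07°R

The 39 K change is an interval; Kelvin and Celsius degrees are the same size, so ΔC = +39°C.
Final Celsius temperature: 419.0000 + 39.0000 = 458.0000°C.
In Rankine: 458.0000 × 1.8 + 491.67 = 1316.07°R.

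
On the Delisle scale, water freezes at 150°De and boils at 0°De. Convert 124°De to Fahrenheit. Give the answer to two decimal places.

Linear interpolation between the fixed points: C = (124 - 150) × 100 / (0 - 150) = 17.3333°C.
Then 17.3333 × 1.8 + 32 = 63.20°F.

63.20°F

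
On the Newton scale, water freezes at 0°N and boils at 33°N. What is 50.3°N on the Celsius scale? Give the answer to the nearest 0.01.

152.42°C

Linear interpolation between the fixed points: C = (50.3 - 0) × 100 / (33 - 0) = 152.4242°C.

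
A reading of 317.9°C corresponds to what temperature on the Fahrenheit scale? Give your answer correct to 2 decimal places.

In Fahrenheit: 317.9000 × 1.8 + 32 = 604.22°F.

604.22°F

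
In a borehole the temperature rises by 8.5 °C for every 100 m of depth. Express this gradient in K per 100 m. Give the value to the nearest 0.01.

The quantity depends on a temperature interval, so only the ratio of degree sizes applies; the offset between the scales is irrelevant.
A change of 1°C is a change of 1 K, so 8.5 × 1 = 8.50.

8.50 K/100 m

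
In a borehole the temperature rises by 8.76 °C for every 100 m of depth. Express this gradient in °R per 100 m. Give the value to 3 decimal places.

15.768 °R/100 m

Since only a temperature interval is involved, the additive offset between the scales drops out.
A change of 1°C is a change of 1.8°R, so 8.76 × 1.8 = 15.768.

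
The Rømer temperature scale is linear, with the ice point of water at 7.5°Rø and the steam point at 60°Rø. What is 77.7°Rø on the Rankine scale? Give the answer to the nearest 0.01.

732.36°R

Linear interpolation between the fixed points: C = (77.7 - 7.5) × 100 / (60 - 7.5) = 133.7143°C.
Then 133.7143 × 1.8 + 491.67 = 732.36°R.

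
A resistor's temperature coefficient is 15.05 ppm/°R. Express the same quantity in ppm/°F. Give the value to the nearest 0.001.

15.050 ppm/°F

Since only a temperature interval is involved, the additive offset between the scales drops out.
A change of 1°F is a change of 1°R, so per °F the value is 15.05 × 1 = 15.050.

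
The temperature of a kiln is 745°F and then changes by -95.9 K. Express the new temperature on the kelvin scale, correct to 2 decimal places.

Initial temperature in Celsius: (745 - 32) × 5/9 = 396.1111°C.
The 95.9 K change is an interval; Kelvin and Celsius degrees are the same size, so ΔC = -95.9°C.
Final Celsius temperature: 396.1111 - 95.9000 = 300.2111°C.
In kelvin: 300.2111 + 273.15 = 573.36 K.

573.36 K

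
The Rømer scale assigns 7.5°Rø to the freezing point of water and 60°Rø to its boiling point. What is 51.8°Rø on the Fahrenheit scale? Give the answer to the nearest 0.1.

183.9°F

Linear interpolation between the fixed points: C = (51.8 - 7.5) × 100 / (60 - 7.5) = 84.3810°C.
Then 84.3810 × 1.8 + 32 = 183.9°F.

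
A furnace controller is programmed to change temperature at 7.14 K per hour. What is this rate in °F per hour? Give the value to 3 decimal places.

The quantity depends on a temperature interval, so only the ratio of degree sizes applies; the offset between the scales is irrelevant.
A change of 1 K is a change of 1.8°F, so 7.14 × 1.8 = 12.852.

12.852 °F/hour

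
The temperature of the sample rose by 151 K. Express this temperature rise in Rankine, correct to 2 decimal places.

Only the scale ratio 1.8 matters for a change in temperature.
151 × 1.8 = 271.80.

271.80°R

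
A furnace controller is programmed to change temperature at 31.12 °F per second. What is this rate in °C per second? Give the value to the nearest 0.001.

The quantity depends on a temperature interval, so only the ratio of degree sizes applies; the offset between the scales is irrelevant.
A change of 1°F is a change of 5/9°C, so 31.12 × 5/9 = 17.289.

17.289 °C/second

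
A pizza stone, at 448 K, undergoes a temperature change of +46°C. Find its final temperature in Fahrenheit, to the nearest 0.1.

429.5°F

Initial temperature in Celsius: 448 - 273.15 = 174.8500°C.
Final Celsius temperature: 174.8500 + 46.0000 = 220.8500°C.
In Fahrenheit: 220.8500 × 1.8 + 32 = 429.5°F.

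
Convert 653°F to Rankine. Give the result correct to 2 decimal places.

In Celsius: (653 - 32) × 5/9 = 345.0000°C.
In Rankine: 345.0000 × 1.8 + 491.67 = 1112.67°R.

1112.67°R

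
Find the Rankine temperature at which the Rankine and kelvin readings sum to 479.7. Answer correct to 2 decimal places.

308.38°R

Let R be the Rankine reading. The kelvin reading is K = 5/9·R.
Require R + K = 479.7: (14/9)·R = 479.7.
R = (479.7) / (14/9) = 308.38.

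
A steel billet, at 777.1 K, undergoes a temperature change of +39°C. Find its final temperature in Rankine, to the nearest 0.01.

1468.98°R

Initial temperature in Celsius: 777.1 - 273.15 = 503.9500°C.
Final Celsius temperature: 503.9500 + 39.0000 = 542.9500°C.
In Rankine: 542.9500 × 1.8 + 491.67 = 1468.98°R.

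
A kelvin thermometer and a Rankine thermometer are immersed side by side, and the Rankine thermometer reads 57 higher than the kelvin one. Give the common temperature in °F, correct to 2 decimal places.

Let x be the kelvin reading; then the Rankine reading is 1.8·x.
(1.8·x) - x = 57  ⇒  (0.8)·x = 57  ⇒  x = 71.2500 K.
In Celsius: 71.25 - 273.15 = -201.9000°C.
In Fahrenheit: -201.9000 × 1.8 + 32 = -331.42°F.

-331.42°F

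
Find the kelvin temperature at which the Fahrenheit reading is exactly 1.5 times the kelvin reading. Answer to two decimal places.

Let K be the kelvin reading. The Fahrenheit reading is F = 1.8·K - 459.67.
Require F = 1.5·K: 1.8·K - 459.67 = 1.5·K.
(0.3)·K = 459.67  ⇒  K = 1532.23.

1532.23 K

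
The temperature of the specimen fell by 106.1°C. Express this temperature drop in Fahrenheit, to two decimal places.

An interval of 1°C corresponds to 1.8°F.
106.1 × 1.8 = 190.98.

190.98°F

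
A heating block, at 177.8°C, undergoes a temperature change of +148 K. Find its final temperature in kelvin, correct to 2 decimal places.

598.95 K

The 148 K change is an interval; Kelvin and Celsius degrees are the same size, so ΔC = +148°C.
Final Celsius temperature: 177.8000 + 148.0000 = 325.8000°C.
In kelvin: 325.8000 + 273.15 = 598.95 K.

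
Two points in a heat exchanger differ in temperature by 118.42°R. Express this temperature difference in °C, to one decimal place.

For a temperature interval the offset drops out; only the factor 5/9 applies.
118.42 × 5/9 = 65.8.

65.8°C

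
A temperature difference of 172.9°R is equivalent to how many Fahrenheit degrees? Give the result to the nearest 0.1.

Rankine and Fahrenheit degrees are the same size, so the interval is unchanged: 172.9.

172.9°F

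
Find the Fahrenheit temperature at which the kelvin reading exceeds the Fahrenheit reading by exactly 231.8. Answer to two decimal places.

Let F be the Fahrenheit reading. The kelvin reading is K = 5/9·F + 255.372.
Require K - F = 231.8: (-4/9)·F + 255.372 = 231.8.
F = (231.8 - 255.372) / (-4/9) = 53.04.

53.04°F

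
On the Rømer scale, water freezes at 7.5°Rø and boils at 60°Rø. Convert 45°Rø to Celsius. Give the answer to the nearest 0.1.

71.4°C

Linear interpolation between the fixed points: C = (45 - 7.5) × 100 / (60 - 7.5) = 71.4286°C.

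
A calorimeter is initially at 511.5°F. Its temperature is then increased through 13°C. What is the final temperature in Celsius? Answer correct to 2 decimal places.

Initial temperature in Celsius: (511.5 - 32) × 5/9 = 266.3889°C.
Final Celsius temperature: 266.3889 + 13.0000 = 279.3889°C.

279.39°C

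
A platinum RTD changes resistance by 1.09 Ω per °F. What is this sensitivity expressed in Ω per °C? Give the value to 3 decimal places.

Since only a temperature interval is involved, the additive offset between the scales drops out.
A change of 1°C is a change of 1.8°F, so per °C the value is 1.09 × 1.8 = 1.962.

1.962 Ω per °C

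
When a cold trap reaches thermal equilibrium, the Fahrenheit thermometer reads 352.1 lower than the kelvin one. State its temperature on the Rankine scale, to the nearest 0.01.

242.03°R

Let x be the kelvin reading; then the Fahrenheit reading is 1.8·x - 459.67.
(1.8·x - 459.67) - x = -352.1  ⇒  (0.8)·x = 107.57  ⇒  x = 134.4625 K.
In Celsius: 134.4625 - 273.15 = -138.6875°C.
In Rankine: -138.6875 × 1.8 + 491.67 = 242.03°R.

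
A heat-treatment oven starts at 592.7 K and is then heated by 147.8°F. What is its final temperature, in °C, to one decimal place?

401.7°C

Initial temperature in Celsius: 592.7 - 273.15 = 319.5500°C.
The 147.8°F change is an interval, so only the factor 5/9 applies: +147.8 × 5/9 = +82.1111°C.
Final Celsius temperature: 319.5500 + 82.1111 = 401.6611°C.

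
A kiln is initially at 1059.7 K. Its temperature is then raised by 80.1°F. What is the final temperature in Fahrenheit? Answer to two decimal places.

Initial temperature in Celsius: 1059.7 - 273.15 = 786.5500°C.
The 80.1°F change is an interval, so only the factor 5/9 applies: +80.1 × 5/9 = +44.5000°C.
Final Celsius temperature: 786.5500 + 44.5000 = 831.0500°C.
In Fahrenheit: 831.0500 × 1.8 + 32 = 1527.89°F.

1527.89°F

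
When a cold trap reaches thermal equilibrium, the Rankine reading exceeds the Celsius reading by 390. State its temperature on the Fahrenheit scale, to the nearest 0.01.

-196.76°F

Let x be the Celsius reading; then the Rankine reading is 1.8·x + 491.67.
(1.8·x + 491.67) - x = 390  ⇒  (0.8)·x = -101.67  ⇒  x = -127.0875°C.
In Fahrenheit: -127.0875 × 1.8 + 32 = -196.76°F.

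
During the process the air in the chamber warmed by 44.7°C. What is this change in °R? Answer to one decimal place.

80.5°R

An interval of 1°C corresponds to 1.8°R.
44.7 × 1.8 = 80.5.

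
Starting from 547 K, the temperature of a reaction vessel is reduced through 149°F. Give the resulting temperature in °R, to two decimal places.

835.60°R

Initial temperature in Celsius: 547 - 273.15 = 273.8500°C.
The 149°F change is an interval, so only the factor 5/9 applies: -149 × 5/9 = -82.7778°C.
Final Celsius temperature: 273.8500 - 82.7778 = 191.0722°C.
In Rankine: 191.0722 × 1.8 + 491.67 = 835.60°R.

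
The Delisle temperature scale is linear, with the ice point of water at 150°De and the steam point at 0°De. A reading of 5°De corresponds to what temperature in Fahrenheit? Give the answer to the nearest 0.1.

206.0°F

Linear interpolation between the fixed points: C = (5 - 150) × 100 / (0 - 150) = 96.6667°C.
Then 96.6667 × 1.8 + 32 = 206.0°F.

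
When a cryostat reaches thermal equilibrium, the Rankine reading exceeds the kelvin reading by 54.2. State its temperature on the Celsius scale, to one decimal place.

Let x be the Rankine reading; then the kelvin reading is 5/9·x.
(5/9·x) - x = -54.2  ⇒  (-4/9)·x = -54.2  ⇒  x = 121.9500°R.
In Celsius: (121.95 - 491.67) × 5/9 = -205.4°C.

-205.4°C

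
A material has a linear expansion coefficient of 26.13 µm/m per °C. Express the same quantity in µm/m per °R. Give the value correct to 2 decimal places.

14.52 µm/m per °R

The quantity depends on a temperature interval, so only the ratio of degree sizes applies; the offset between the scales is irrelevant.
A change of 1°R is a change of 5/9°C, so per °R the value is 26.13 × 5/9 = 14.52.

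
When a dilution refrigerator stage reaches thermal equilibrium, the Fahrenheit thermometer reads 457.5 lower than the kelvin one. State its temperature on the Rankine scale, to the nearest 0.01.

4.88°R

Let x be the kelvin reading; then the Fahrenheit reading is 1.8·x - 459.67.
(1.8·x - 459.67) - x = -457.5  ⇒  (0.8)·x = 2.17  ⇒  x = 2.7125 K.
In Celsius: 2.7125 - 273.15 = -270.4375°C.
In Rankine: -270.4375 × 1.8 + 491.67 = 4.88°R.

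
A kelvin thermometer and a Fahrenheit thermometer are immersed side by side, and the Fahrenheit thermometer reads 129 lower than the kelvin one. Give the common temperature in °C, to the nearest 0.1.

Let x be the kelvin reading; then the Fahrenheit reading is 1.8·x - 459.67.
(1.8·x - 459.67) - x = -129  ⇒  (0.8)·x = 330.67  ⇒  x = 413.3375 K.
In Celsius: 413.3375 - 273.15 = 140.2°C.

140.2°C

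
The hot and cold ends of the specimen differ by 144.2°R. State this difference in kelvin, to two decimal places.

Only the scale ratio 5/9 matters for a change in temperature.
144.2 × 5/9 = 80.11.

80.11 K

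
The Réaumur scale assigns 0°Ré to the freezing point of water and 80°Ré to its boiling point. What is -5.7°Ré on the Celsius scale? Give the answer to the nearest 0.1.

Linear interpolation between the fixed points: C = (-5.7 - 0) × 100 / (80 - 0) = -7.1250°C.

-7.1°C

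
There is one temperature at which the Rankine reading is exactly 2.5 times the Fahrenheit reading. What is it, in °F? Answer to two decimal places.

Let F be the Fahrenheit reading. The Rankine reading is R = 1·F + 459.67.
Require R = 2.5·F: 1·F + 459.67 = 2.5·F.
(-1.5)·F = -459.67  ⇒  F = 306.45.

306.45°F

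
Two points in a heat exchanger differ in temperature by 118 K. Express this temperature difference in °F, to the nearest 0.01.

212.40°F

Only the scale ratio 1.8 matters for a change in temperature.
118 × 1.8 = 212.40.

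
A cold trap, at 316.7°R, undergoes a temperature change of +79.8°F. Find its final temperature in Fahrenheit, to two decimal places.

Initial temperature in Celsius: (316.7 - 491.67) × 5/9 = -97.2056°C.
The 79.8°F change is an interval, so only the factor 5/9 applies: +79.8 × 5/9 = +44.3333°C.
Final Celsius temperature: -97.2056 + 44.3333 = -52.8722°C.
In Fahrenheit: -52.8722 × 1.8 + 32 = -63.17°F.

-63.17°F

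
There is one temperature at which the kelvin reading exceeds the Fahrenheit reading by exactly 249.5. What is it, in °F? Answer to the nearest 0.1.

13.2°F

Let F be the Fahrenheit reading. The kelvin reading is K = 5/9·F + 255.372.
Require K - F = 249.5: (-4/9)·F + 255.372 = 249.5.
F = (249.5 - 255.372) / (-4/9) = 13.2.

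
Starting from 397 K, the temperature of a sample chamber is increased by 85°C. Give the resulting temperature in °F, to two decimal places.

407.93°F

Initial temperature in Celsius: 397 - 273.15 = 123.8500°C.
Final Celsius temperature: 123.8500 + 85.0000 = 208.8500°C.
In Fahrenheit: 208.8500 × 1.8 + 32 = 407.93°F.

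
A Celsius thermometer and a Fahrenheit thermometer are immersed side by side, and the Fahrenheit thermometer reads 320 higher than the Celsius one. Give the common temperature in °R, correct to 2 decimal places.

1139.67°R

Let x be the Celsius reading; then the Fahrenheit reading is 1.8·x + 32.
(1.8·x + 32) - x = 320  ⇒  (0.8)·x = 288  ⇒  x = 360.0000°C.
In Rankine: 360.0000 × 1.8 + 491.67 = 1139.67°R.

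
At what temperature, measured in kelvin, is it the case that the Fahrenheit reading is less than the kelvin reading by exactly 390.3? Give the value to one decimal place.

Let K be the kelvin reading. The Fahrenheit reading is F = 1.8·K - 459.67.
Require F - K = -390.3: (0.8)·K - 459.67 = -390.3.
K = (-390.3 + 459.67) / (0.8) = 86.7.

86.7 K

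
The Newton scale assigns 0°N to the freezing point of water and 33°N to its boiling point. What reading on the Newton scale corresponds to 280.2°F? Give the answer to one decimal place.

45.5°N

First in Celsius: (280.2 - 32) × 5/9 = 137.8889°C.
Linearly onto the Newton scale: 0 + (137.8889 / 100) × (33 - 0) = 45.5°N.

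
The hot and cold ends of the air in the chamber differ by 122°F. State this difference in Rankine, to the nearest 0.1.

122.0°R

Fahrenheit and Rankine degrees are the same size, so the interval is unchanged: 122.0.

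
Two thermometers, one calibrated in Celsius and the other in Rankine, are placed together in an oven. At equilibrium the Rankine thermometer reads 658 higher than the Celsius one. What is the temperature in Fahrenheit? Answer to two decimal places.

Let x be the Celsius reading; then the Rankine reading is 1.8·x + 491.67.
(1.8·x + 491.67) - x = 658  ⇒  (0.8)·x = 166.33  ⇒  x = 207.9125°C.
In Fahrenheit: 207.9125 × 1.8 + 32 = 406.24°F.

406.24°F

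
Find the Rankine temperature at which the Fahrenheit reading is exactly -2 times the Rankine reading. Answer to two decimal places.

153.22°R

Let R be the Rankine reading. The Fahrenheit reading is F = 1·R - 459.67.
Require F = -2·R: 1·R - 459.67 = -2·R.
(3)·R = 459.67  ⇒  R = 153.22.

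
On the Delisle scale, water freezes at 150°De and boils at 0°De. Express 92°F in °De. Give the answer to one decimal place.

First in Celsius: (92 - 32) × 5/9 = 33.3333°C.
Linearly onto the Delisle scale: 150 + (33.3333 / 100) × (0 - 150) = 100.0°De.

100.0°De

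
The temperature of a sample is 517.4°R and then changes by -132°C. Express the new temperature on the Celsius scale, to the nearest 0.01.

-117.71°C

Initial temperature in Celsius: (517.4 - 491.67) × 5/9 = 14.2944°C.
Final Celsius temperature: 14.2944 - 132.0000 = -117.7056°C.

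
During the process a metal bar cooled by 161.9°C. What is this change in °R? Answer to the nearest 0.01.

For a temperature interval the offset drops out; only the factor 1.8 applies.
161.9 × 1.8 = 291.42.

291.42°R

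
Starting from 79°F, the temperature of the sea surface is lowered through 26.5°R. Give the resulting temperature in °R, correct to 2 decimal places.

Initial temperature in Celsius: (79 - 32) × 5/9 = 26.1111°C.
The 26.5°R change is an interval, so only the factor 5/9 applies: -26.5 × 5/9 = -14.7222°C.
Final Celsius temperature: 26.1111 - 14.7222 = 11.3889°C.
In Rankine: 11.3889 × 1.8 + 491.67 = 512.17°R.

512.17°R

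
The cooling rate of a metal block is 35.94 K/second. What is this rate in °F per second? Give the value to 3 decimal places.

64.692 °F/second

The quantity depends on a temperature interval, so only the ratio of degree sizes applies; the offset between the scales is irrelevant.
A change of 1 K is a change of 1.8°F, so 35.94 × 1.8 = 64.692.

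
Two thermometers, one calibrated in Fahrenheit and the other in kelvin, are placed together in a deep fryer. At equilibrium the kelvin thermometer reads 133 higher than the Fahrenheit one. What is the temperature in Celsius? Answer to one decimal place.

Let x be the Fahrenheit reading; then the kelvin reading is 5/9·x + 255.372.
(5/9·x + 255.372) - x = 133  ⇒  (-4/9)·x = -122.372  ⇒  x = 275.3375°F.
In Celsius: (275.3375 - 32) × 5/9 = 135.2°C.

135.2°C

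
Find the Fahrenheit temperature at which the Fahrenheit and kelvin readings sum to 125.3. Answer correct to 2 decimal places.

-83.62°F

Let F be the Fahrenheit reading. The kelvin reading is K = 5/9·F + 255.372.
Require F + K = 125.3: (14/9)·F + 255.372 = 125.3.
F = (125.3 - 255.372) / (14/9) = -83.62.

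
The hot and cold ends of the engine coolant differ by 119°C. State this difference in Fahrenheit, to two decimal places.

214.20°F

An interval of 1°C corresponds to 1.8°F.
119 × 1.8 = 214.20.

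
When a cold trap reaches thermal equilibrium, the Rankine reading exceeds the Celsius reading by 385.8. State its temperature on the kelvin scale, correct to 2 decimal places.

140.81 K

Let x be the Rankine reading; then the Celsius reading is 5/9·x - 273.15.
(5/9·x - 273.15) - x = -385.8  ⇒  (-4/9)·x = -112.65  ⇒  x = 253.4625°R.
In Celsius: (253.4625 - 491.67) × 5/9 = -132.3375°C.
In kelvin: -132.3375 + 273.15 = 140.81 K.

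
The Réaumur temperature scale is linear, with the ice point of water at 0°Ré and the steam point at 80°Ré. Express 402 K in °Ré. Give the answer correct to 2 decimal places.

First in Celsius: 402 - 273.15 = 128.8500°C.
Linearly onto the Réaumur scale: 0 + (128.8500 / 100) × (80 - 0) = 103.08°Ré.

103.08°Ré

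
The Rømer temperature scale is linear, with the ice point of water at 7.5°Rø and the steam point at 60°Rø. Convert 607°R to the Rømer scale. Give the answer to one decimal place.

41.1°Rø

First in Celsius: (607 - 491.67) × 5/9 = 64.0722°C.
Linearly onto the Rømer scale: 7.5 + (64.0722 / 100) × (60 - 7.5) = 41.1°Rø.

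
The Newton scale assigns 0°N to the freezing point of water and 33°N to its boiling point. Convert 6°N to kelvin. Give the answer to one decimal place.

291.3 K

Linear interpolation between the fixed points: C = (6 - 0) × 100 / (33 - 0) = 18.1818°C.
Then 18.1818 + 273.15 = 291.3 K.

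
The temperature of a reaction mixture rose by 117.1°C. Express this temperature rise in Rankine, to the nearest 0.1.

210.8°R

Only the scale ratio 1.8 matters for a change in temperature.
117.1 × 1.8 = 210.8.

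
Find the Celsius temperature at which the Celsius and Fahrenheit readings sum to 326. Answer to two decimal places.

Let C be the Celsius reading. The Fahrenheit reading is F = 1.8·C + 32.
Require C + F = 326: (2.8)·C + 32 = 326.
C = (326 - 32) / (2.8) = 105.00.

105.00°C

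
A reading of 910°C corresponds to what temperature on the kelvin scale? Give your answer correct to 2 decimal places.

In kelvin: 910.0000 + 273.15 = 1183.15 K.

1183.15 K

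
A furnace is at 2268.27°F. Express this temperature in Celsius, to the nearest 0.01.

In Celsius: (2268.27 - 32) × 5/9 = 1242.3722°C.

1242.37°C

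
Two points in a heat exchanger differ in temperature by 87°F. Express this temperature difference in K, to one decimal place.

48.3 K

For a temperature interval the offset drops out; only the factor 5/9 applies.
87 × 5/9 = 48.3.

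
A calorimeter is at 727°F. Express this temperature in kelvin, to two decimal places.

In Celsius: (727 - 32) × 5/9 = 386.1111°C.
In kelvin: 386.1111 + 273.15 = 659.26 K.

659.26 K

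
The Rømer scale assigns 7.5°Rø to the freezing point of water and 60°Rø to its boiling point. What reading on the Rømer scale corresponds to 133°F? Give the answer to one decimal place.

First in Celsius: (133 - 32) × 5/9 = 56.1111°C.
Linearly onto the Rømer scale: 7.5 + (56.1111 / 100) × (60 - 7.5) = 37.0°Rø.

37.0°Rø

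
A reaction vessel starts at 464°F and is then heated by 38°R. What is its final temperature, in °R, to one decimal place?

961.7°R

Initial temperature in Celsius: (464 - 32) × 5/9 = 240.0000°C.
The 38°R change is an interval, so only the factor 5/9 applies: +38 × 5/9 = +21.1111°C.
Final Celsius temperature: 240.0000 + 21.1111 = 261.1111°C.
In Rankine: 261.1111 × 1.8 + 491.67 = 961.7°R.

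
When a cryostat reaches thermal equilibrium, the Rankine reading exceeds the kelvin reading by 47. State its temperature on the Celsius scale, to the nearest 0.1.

Let x be the kelvin reading; then the Rankine reading is 1.8·x.
(1.8·x) - x = 47  ⇒  (0.8)·x = 47  ⇒  x = 58.7500 K.
In Celsius: 58.75 - 273.15 = -214.4°C.

-214.4°C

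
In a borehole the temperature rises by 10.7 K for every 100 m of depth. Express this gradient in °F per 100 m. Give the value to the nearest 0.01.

19.26 °F/100 m

The quantity depends on a temperature interval, so only the ratio of degree sizes applies; the offset between the scales is irrelevant.
A change of 1 K is a change of 1.8°F, so 10.7 × 1.8 = 19.26.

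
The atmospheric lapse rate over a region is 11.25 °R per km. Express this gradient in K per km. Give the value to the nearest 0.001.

Since only a temperature interval is involved, the additive offset between the scales drops out.
A change of 1°R is a change of 5/9 K, so 11.25 × 5/9 = 6.250.

6.250 K/km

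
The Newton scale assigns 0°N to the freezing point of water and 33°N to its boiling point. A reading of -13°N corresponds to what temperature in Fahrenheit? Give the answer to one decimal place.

-38.9°F

Linear interpolation between the fixed points: C = (-13 - 0) × 100 / (33 - 0) = -39.3939°C.
Then -39.3939 × 1.8 + 32 = -38.9°F.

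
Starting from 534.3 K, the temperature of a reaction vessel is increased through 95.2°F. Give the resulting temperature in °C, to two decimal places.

314.04°C

Initial temperature in Celsius: 534.3 - 273.15 = 261.1500°C.
The 95.2°F change is an interval, so only the factor 5/9 applies: +95.2 × 5/9 = +52.8889°C.
Final Celsius temperature: 261.1500 + 52.8889 = 314.0389°C.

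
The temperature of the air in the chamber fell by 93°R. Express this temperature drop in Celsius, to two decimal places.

An interval of 1°R corresponds to 5/9°C.
93 × 5/9 = 51.67.

51.67°C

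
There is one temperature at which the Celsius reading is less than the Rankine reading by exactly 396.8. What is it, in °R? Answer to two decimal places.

278.21°R

Let R be the Rankine reading. The Celsius reading is C = 5/9·R - 273.15.
Require C - R = -396.8: (-4/9)·R - 273.15 = -396.8.
R = (-396.8 + 273.15) / (-4/9) = 278.21.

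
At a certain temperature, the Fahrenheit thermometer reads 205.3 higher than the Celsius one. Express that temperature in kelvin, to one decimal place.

489.8 K

Let x be the Celsius reading; then the Fahrenheit reading is 1.8·x + 32.
(1.8·x + 32) - x = 205.3  ⇒  (0.8)·x = 173.3  ⇒  x = 216.6250°C.
In kelvin: 216.6250 + 273.15 = 489.8 K.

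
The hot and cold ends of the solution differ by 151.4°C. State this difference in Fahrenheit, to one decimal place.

An interval of 1°C corresponds to 1.8°F.
151.4 × 1.8 = 272.5.

272.5°F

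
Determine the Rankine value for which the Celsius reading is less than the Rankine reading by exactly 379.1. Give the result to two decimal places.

Let R be the Rankine reading. The Celsius reading is C = 5/9·R - 273.15.
Require C - R = -379.1: (-4/9)·R - 273.15 = -379.1.
R = (-379.1 + 273.15) / (-4/9) = 238.39.

238.39°R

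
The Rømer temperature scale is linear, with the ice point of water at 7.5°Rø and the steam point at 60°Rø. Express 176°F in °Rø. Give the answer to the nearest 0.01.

First in Celsius: (176 - 32) × 5/9 = 80.0000°C.
Linearly onto the Rømer scale: 7.5 + (80.0000 / 100) × (60 - 7.5) = 49.50°Rø.

49.50°Rø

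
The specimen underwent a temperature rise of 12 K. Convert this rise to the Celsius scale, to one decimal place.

Kelvin and Celsius degrees are the same size, so the interval is unchanged: 12.0.

12.0°C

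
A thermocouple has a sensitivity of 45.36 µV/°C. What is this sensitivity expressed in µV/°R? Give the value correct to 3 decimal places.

25.200 µV/°R

The quantity depends on a temperature interval, so only the ratio of degree sizes applies; the offset between the scales is irrelevant.
A change of 1°R is a change of 5/9°C, so per °R the value is 45.36 × 5/9 = 25.200.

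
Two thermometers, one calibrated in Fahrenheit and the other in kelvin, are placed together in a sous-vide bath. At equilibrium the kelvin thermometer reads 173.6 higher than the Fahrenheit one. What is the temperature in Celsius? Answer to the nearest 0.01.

84.44°C

Let x be the Fahrenheit reading; then the kelvin reading is 5/9·x + 255.372.
(5/9·x + 255.372) - x = 173.6  ⇒  (-4/9)·x = -81.7722  ⇒  x = 183.9875°F.
In Celsius: (183.9875 - 32) × 5/9 = 84.44°C.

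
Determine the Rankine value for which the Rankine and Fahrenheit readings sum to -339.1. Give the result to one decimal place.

Let R be the Rankine reading. The Fahrenheit reading is F = 1·R - 459.67.
Require R + F = -339.1: (2)·R - 459.67 = -339.1.
R = (-339.1 + 459.67) / (2) = 60.3.

60.3°R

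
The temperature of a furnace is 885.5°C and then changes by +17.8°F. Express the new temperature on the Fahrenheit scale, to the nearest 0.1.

The 17.8°F change is an interval, so only the factor 5/9 applies: +17.8 × 5/9 = +9.8889°C.
Final Celsius temperature: 885.5000 + 9.8889 = 895.3889°C.
In Fahrenheit: 895.3889 × 1.8 + 32 = 1643.7°F.

1643.7°F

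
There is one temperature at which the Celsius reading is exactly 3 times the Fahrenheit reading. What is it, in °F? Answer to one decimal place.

-7.3°F

Let F be the Fahrenheit reading. The Celsius reading is C = 5/9·F - 17.7778.
Require C = 3·F: 5/9·F - 17.7778 = 3·F.
(-22/9)·F = 17.7778  ⇒  F = -7.3.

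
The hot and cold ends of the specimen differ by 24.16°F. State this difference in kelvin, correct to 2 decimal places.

An interval of 1°F corresponds to 5/9 K.
24.16 × 5/9 = 13.42.

13.42 K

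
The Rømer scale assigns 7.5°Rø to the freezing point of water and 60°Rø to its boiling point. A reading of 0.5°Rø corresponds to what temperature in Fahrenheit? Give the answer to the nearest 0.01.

Linear interpolation between the fixed points: C = (0.5 - 7.5) × 100 / (60 - 7.5) = -13.3333°C.
Then -13.3333 × 1.8 + 32 = 8.00°F.

8.00°F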